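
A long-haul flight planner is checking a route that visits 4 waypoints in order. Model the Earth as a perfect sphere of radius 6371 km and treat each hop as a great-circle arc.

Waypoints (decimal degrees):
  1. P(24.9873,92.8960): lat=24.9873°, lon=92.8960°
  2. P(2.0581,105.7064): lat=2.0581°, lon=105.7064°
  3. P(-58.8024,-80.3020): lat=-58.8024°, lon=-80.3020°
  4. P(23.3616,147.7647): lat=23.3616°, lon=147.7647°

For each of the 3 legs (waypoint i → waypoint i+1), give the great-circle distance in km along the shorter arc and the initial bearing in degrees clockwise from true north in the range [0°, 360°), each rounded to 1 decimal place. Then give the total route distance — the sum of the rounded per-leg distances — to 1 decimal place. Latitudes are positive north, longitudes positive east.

Leg 1: φ1=0.4361107, φ2=0.0359206, Δφ=-0.4001900, Δλ=0.2235837 rad; a=sin²(Δφ/2)+cosφ1·cosφ2·sin²(Δλ/2)=0.0507797989; c=2·atan2(√a, √(1-a))=0.454591663; dist=6371·c=2896.203 ≈ 2896.2 km; running total=2896.2 km
Leg 1 bearing: y=sinΔλ·cosφ2=0.22158247, x=cosφ1·sinφ2-sinφ1·cosφ2·cosΔλ=-0.37908581; θ=atan2(y, x)=149.6929° ≈ 149.7°
Leg 2: φ1=0.0359206, φ2=-1.0262955, Δφ=-1.0622161, Δλ=-3.2464590 rad; a=sin²(Δφ/2)+cosφ1·cosφ2·sin²(Δλ/2)=0.7727663529; c=2·atan2(√a, √(1-a))=2.147820929; dist=6371·c=13683.767 ≈ 13683.8 km; running total=16580.0 km
Leg 2 bearing: y=sinΔλ·cosφ2=0.05422035, x=cosφ1·sinφ2-sinφ1·cosφ2·cosΔλ=-0.83633380; θ=atan2(y, x)=176.2906° ≈ 176.3°
Leg 3: φ1=-1.0262955, φ2=0.4077368, Δφ=1.4340323, Δλ=3.9805148 rad; a=sin²(Δφ/2)+cosφ1·cosφ2·sin²(Δλ/2)=0.8284831478; c=2·atan2(√a, √(1-a))=2.287584089; dist=6371·c=14574.198 ≈ 14574.2 km; running total=31154.2 km
Leg 3 bearing: y=sinΔλ·cosφ2=-0.68293689, x=cosφ1·sinφ2-sinφ1·cosφ2·cosΔλ=-0.31936263; θ=atan2(y, x)=-115.0623° <0 so +360° → 244.9377° ≈ 244.9°

Leg 1: dist=2896.2 km, bearing=149.7°
Leg 2: dist=13683.8 km, bearing=176.3°
Leg 3: dist=14574.2 km, bearing=244.9°
Total: 31154.2 km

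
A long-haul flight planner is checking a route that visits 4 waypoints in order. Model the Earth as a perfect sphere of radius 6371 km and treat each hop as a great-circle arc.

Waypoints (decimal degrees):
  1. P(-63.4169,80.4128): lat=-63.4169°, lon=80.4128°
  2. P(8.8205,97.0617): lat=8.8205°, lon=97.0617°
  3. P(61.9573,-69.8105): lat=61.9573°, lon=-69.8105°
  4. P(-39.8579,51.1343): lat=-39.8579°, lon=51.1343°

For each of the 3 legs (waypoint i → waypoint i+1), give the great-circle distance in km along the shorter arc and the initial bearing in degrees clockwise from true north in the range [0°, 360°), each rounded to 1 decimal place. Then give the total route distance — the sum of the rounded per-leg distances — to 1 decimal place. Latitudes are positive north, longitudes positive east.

Leg 1: φ1=-1.1068337, φ2=0.1539468, Δφ=1.2607805, Δλ=0.2905781 rad; a=sin²(Δφ/2)+cosφ1·cosφ2·sin²(Δλ/2)=0.3567320627; c=2·atan2(√a, √(1-a))=1.280187189; dist=6371·c=8156.073 ≈ 8156.1 km; running total=8156.1 km
Leg 1 bearing: y=sinΔλ·cosφ2=0.28311782, x=cosφ1·sinφ2-sinφ1·cosφ2·cosΔλ=0.91528219; θ=atan2(y, x)=17.1880° ≈ 17.2°
Leg 2: φ1=0.1539468, φ2=1.0813589, Δφ=0.9274121, Δλ=-2.9124693 rad; a=sin²(Δφ/2)+cosφ1·cosφ2·sin²(Δλ/2)=0.6585457092; c=2·atan2(√a, √(1-a))=1.893457389; dist=6371·c=12063.217 ≈ 12063.2 km; running total=20219.3 km
Leg 2 bearing: y=sinΔλ·cosφ2=-0.10677761, x=cosφ1·sinφ2-sinφ1·cosφ2·cosΔλ=0.94236488; θ=atan2(y, x)=-6.4645° <0 so +360° → 353.5355° ≈ 353.5°
Leg 3: φ1=1.0813589, φ2=-0.6956516, Δφ=-1.7770105, Δλ=2.1108850 rad; a=sin²(Δφ/2)+cosφ1·cosφ2·sin²(Δλ/2)=0.8756086572; c=2·atan2(√a, √(1-a))=2.420700738; dist=6371·c=15422.284 ≈ 15422.3 km; running total=35641.6 km
Leg 3 bearing: y=sinΔλ·cosφ2=0.65837331, x=cosφ1·sinφ2-sinφ1·cosφ2·cosΔλ=0.04708649; θ=atan2(y, x)=85.9092° ≈ 85.9°

Leg 1: dist=8156.1 km, bearing=17.2°
Leg 2: dist=12063.2 km, bearing=353.5°
Leg 3: dist=15422.3 km, bearing=85.9°
Total: 35641.6 km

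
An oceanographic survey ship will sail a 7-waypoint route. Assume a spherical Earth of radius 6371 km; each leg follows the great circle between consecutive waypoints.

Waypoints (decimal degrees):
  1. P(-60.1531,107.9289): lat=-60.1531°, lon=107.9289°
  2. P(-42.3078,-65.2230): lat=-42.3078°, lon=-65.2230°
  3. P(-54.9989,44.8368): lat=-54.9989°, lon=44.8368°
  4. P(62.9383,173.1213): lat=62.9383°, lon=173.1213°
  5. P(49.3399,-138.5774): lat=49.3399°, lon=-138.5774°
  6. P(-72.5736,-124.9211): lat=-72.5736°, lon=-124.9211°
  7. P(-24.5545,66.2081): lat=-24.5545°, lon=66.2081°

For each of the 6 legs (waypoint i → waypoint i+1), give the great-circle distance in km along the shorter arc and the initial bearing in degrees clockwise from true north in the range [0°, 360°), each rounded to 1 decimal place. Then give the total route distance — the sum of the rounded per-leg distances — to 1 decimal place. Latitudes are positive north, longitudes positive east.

Leg 1: φ1=-1.0498697, φ2=-0.7384104, Δφ=0.3114592, Δλ=-3.0220708 rad; a=sin²(Δφ/2)+cosφ1·cosφ2·sin²(Δλ/2)=0.3908004379; c=2·atan2(√a, √(1-a))=1.350622636; dist=6371·c=8604.817 ≈ 8604.8 km; running total=8604.8 km
Leg 1 bearing: y=sinΔλ·cosφ2=-0.08818086, x=cosφ1·sinφ2-sinφ1·cosφ2·cosΔλ=-0.97186725; θ=atan2(y, x)=-174.8156° <0 so +360° → 185.1844° ≈ 185.2°
Leg 2: φ1=-0.7384104, φ2=-0.9599119, Δφ=-0.2215015, Δλ=1.9209059 rad; a=sin²(Δφ/2)+cosφ1·cosφ2·sin²(Δλ/2)=0.2970621114; c=2·atan2(√a, √(1-a))=1.152859444; dist=6371·c=7344.868 ≈ 7344.9 km; running total=15949.7 km
Leg 2 bearing: y=sinΔλ·cosφ2=0.53879527, x=cosφ1·sinφ2-sinφ1·cosφ2·cosΔλ=-0.73821711; θ=atan2(y, x)=143.8758° ≈ 143.9°
Leg 3: φ1=-0.9599119, φ2=1.0984806, Δφ=2.0583925, Δλ=2.2389869 rad; a=sin²(Δφ/2)+cosφ1·cosφ2·sin²(Δλ/2)=0.9455692576; c=2·atan2(√a, √(1-a))=2.670644574; dist=6371·c=17014.677 ≈ 17014.7 km; running total=32964.4 km
Leg 3 bearing: y=sinΔλ·cosφ2=0.35711007, x=cosφ1·sinφ2-sinφ1·cosφ2·cosΔλ=0.27990096; θ=atan2(y, x)=51.9108° ≈ 51.9°
Leg 4: φ1=1.0984806, φ2=0.8611437, Δφ=-0.2373369, Δλ=-5.4401686 rad; a=sin²(Δφ/2)+cosφ1·cosφ2·sin²(Δλ/2)=0.0636369002; c=2·atan2(√a, √(1-a))=0.510037501; dist=6371·c=3249.449 ≈ 3249.4 km; running total=36213.8 km
Leg 4 bearing: y=sinΔλ·cosφ2=0.48649709, x=cosφ1·sinφ2-sinφ1·cosφ2·cosΔλ=-0.04086024; θ=atan2(y, x)=94.8009° ≈ 94.8°
Leg 5: φ1=0.8611437, φ2=-1.2666483, Δφ=-2.1277920, Δλ=0.2383474 rad; a=sin²(Δφ/2)+cosφ1·cosφ2·sin²(Δλ/2)=0.7670774270; c=2·atan2(√a, √(1-a))=2.134304042; dist=6371·c=13597.651 ≈ 13597.7 km; running total=49811.5 km
Leg 5 bearing: y=sinΔλ·cosφ2=0.07070645, x=cosφ1·sinφ2-sinφ1·cosφ2·cosΔλ=-0.84242459; θ=atan2(y, x)=175.2023° ≈ 175.2°
Leg 6: φ1=-1.2666483, φ2=-0.4285569, Δφ=0.8380914, Δλ=3.3358338 rad; a=sin²(Δφ/2)+cosφ1·cosφ2·sin²(Δλ/2)=0.4353946357; c=2·atan2(√a, √(1-a))=1.441223332; dist=6371·c=9182.034 ≈ 9182.0 km; running total=58993.5 km
Leg 6 bearing: y=sinΔλ·cosφ2=-0.17556637, x=cosφ1·sinφ2-sinφ1·cosφ2·cosΔλ=-0.97595135; θ=atan2(y, x)=-169.8020° <0 so +360° → 190.1980° ≈ 190.2°

Leg 1: dist=8604.8 km, bearing=185.2°
Leg 2: dist=7344.9 km, bearing=143.9°
Leg 3: dist=17014.7 km, bearing=51.9°
Leg 4: dist=3249.4 km, bearing=94.8°
Leg 5: dist=13597.7 km, bearing=175.2°
Leg 6: dist=9182.0 km, bearing=190.2°
Total: 58993.5 km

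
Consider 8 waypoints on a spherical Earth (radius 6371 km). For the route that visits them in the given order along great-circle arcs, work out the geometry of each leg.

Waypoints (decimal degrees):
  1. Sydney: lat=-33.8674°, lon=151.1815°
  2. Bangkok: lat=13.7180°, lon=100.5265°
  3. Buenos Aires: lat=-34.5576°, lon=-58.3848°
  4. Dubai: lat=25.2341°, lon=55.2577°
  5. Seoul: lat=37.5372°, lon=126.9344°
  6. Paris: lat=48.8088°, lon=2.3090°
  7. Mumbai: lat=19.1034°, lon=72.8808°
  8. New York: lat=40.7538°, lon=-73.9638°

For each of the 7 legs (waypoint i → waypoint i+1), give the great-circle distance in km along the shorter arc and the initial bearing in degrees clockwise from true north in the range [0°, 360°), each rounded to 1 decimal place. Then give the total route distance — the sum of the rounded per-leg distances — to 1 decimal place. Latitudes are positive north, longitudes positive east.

Leg 1: φ1=-0.5910976, φ2=0.2394243, Δφ=0.8305219, Δλ=-0.8840965 rad; a=sin²(Δφ/2)+cosφ1·cosφ2·sin²(Δλ/2)=0.3103752545; c=2·atan2(√a, √(1-a))=1.181811268; dist=6371·c=7529.320 ≈ 7529.3 km; running total=7529.3 km
Leg 1 bearing: y=sinΔλ·cosφ2=-0.75128266, x=cosφ1·sinφ2-sinφ1·cosφ2·cosΔλ=0.54013349; θ=atan2(y, x)=-54.2858° <0 so +360° → 305.7142° ≈ 305.7°
Leg 2: φ1=0.2394243, φ2=-0.6031439, Δφ=-0.8425682, Δλ=-2.7735254 rad; a=sin²(Δφ/2)+cosφ1·cosφ2·sin²(Δλ/2)=0.9404976689; c=2·atan2(√a, √(1-a))=2.648758177; dist=6371·c=16875.238 ≈ 16875.2 km; running total=24404.5 km
Leg 2 bearing: y=sinΔλ·cosφ2=-0.29632612, x=cosφ1·sinφ2-sinφ1·cosφ2·cosΔλ=-0.36883336; θ=atan2(y, x)=-141.2211° <0 so +360° → 218.7789° ≈ 218.8°
Leg 3: φ1=-0.6031439, φ2=0.4404181, Δφ=1.0435620, Δλ=1.9834358 rad; a=sin²(Δφ/2)+cosφ1·cosφ2·sin²(Δλ/2)=0.7702876562; c=2·atan2(√a, √(1-a))=2.141917127; dist=6371·c=13646.154 ≈ 13646.2 km; running total=38050.7 km
Leg 3 bearing: y=sinΔλ·cosφ2=0.82864857, x=cosφ1·sinφ2-sinφ1·cosφ2·cosΔλ=0.14532677; θ=atan2(y, x)=80.0527° ≈ 80.1°
Leg 4: φ1=0.4404181, φ2=0.6551477, Δφ=0.2147296, Δλ=1.2509944 rad; a=sin²(Δφ/2)+cosφ1·cosφ2·sin²(Δλ/2)=0.2573772506; c=2·atan2(√a, √(1-a))=1.064152411; dist=6371·c=6779.715 ≈ 6779.7 km; running total=44830.4 km
Leg 4 bearing: y=sinΔλ·cosφ2=0.75275314, x=cosφ1·sinφ2-sinφ1·cosφ2·cosΔλ=0.44485898; θ=atan2(y, x)=59.4179° ≈ 59.4°
Leg 5: φ1=0.6551477, φ2=0.8518743, Δφ=0.1967265, Δλ=-2.1751236 rad; a=sin²(Δφ/2)+cosφ1·cosφ2·sin²(Δλ/2)=0.4191202022; c=2·atan2(√a, √(1-a))=1.408322855; dist=6371·c=8972.425 ≈ 8972.4 km; running total=53802.8 km
Leg 5 bearing: y=sinΔλ·cosφ2=-0.54193028, x=cosφ1·sinφ2-sinφ1·cosφ2·cosΔλ=0.82470928; θ=atan2(y, x)=-33.3096° <0 so +360° → 326.6904° ≈ 326.7°
Leg 6: φ1=0.8518743, φ2=0.3334172, Δφ=-0.5184570, Δλ=1.2317103 rad; a=sin²(Δφ/2)+cosφ1·cosφ2·sin²(Δλ/2)=0.2733631873; c=2·atan2(√a, √(1-a))=1.100361831; dist=6371·c=7010.405 ≈ 7010.4 km; running total=60813.2 km
Leg 6 bearing: y=sinΔλ·cosφ2=0.89112432, x=cosφ1·sinφ2-sinφ1·cosφ2·cosΔλ=-0.02098734; θ=atan2(y, x)=91.3492° ≈ 91.3°
Leg 7: φ1=0.3334172, φ2=0.7112880, Δφ=0.3778708, Δλ=-2.5629218 rad; a=sin²(Δφ/2)+cosφ1·cosφ2·sin²(Δλ/2)=0.6928084653; c=2·atan2(√a, √(1-a))=1.966672700; dist=6371·c=12529.672 ≈ 12529.7 km; running total=73342.9 km
Leg 7 bearing: y=sinΔλ·cosφ2=-0.41429748, x=cosφ1·sinφ2-sinφ1·cosφ2·cosΔλ=0.82441323; θ=atan2(y, x)=-26.6812° <0 so +360° → 333.3188° ≈ 333.3°

Leg 1: dist=7529.3 km, bearing=305.7°
Leg 2: dist=16875.2 km, bearing=218.8°
Leg 3: dist=13646.2 km, bearing=80.1°
Leg 4: dist=6779.7 km, bearing=59.4°
Leg 5: dist=8972.4 km, bearing=326.7°
Leg 6: dist=7010.4 km, bearing=91.3°
Leg 7: dist=12529.7 km, bearing=333.3°
Total: 73342.9 km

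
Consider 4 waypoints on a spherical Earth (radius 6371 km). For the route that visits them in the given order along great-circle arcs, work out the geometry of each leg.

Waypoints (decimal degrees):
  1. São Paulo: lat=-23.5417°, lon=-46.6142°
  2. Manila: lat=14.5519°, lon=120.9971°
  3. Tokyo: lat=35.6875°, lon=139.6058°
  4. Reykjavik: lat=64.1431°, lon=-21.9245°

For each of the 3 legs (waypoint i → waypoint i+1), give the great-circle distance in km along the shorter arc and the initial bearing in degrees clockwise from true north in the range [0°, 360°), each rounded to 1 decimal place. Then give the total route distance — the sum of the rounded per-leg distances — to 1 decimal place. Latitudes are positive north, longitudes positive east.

Leg 1: dist=18375.2 km, bearing=125.3°
Leg 2: dist=2993.5 km, bearing=34.9°
Leg 3: dist=8796.3 km, bearing=351.9°
Total: 30165.0 km

Leg 1: φ1=-0.4108802, φ2=0.2539786, Δφ=0.6648587, Δλ=2.9253690 rad; a=sin²(Δφ/2)+cosφ1·cosφ2·sin²(Δλ/2)=0.9835268244; c=2·atan2(√a, √(1-a))=2.884186873; dist=6371·c=18375.155 ≈ 18375.2 km; running total=18375.2 km
Leg 1 bearing: y=sinΔλ·cosφ2=0.20766027, x=cosφ1·sinφ2-sinφ1·cosφ2·cosΔλ=-0.14725642; θ=atan2(y, x)=125.3413° ≈ 125.3°
Leg 2: φ1=0.2539786, φ2=0.6228644, Δφ=0.3688858, Δλ=0.3247831 rad; a=sin²(Δφ/2)+cosφ1·cosφ2·sin²(Δλ/2)=0.0541852788; c=2·atan2(√a, √(1-a))=0.469864950; dist=6371·c=2993.510 ≈ 2993.5 km; running total=21368.7 km
Leg 2 bearing: y=sinΔλ·cosφ2=0.25917909, x=cosφ1·sinφ2-sinφ1·cosφ2·cosΔλ=0.37124539; θ=atan2(y, x)=34.9202° ≈ 34.9°
Leg 3: φ1=0.6228644, φ2=1.1195083, Δφ=0.4966439, Δλ=-2.8192356 rad; a=sin²(Δφ/2)+cosφ1·cosφ2·sin²(Δλ/2)=0.4055092824; c=2·atan2(√a, √(1-a))=1.380671539; dist=6371·c=8796.258 ≈ 8796.3 km; running total=30165.0 km
Leg 3 bearing: y=sinΔλ·cosφ2=-0.13816575, x=cosφ1·sinφ2-sinφ1·cosφ2·cosΔλ=0.97221204; θ=atan2(y, x)=-8.0884° <0 so +360° → 351.9116° ≈ 351.9°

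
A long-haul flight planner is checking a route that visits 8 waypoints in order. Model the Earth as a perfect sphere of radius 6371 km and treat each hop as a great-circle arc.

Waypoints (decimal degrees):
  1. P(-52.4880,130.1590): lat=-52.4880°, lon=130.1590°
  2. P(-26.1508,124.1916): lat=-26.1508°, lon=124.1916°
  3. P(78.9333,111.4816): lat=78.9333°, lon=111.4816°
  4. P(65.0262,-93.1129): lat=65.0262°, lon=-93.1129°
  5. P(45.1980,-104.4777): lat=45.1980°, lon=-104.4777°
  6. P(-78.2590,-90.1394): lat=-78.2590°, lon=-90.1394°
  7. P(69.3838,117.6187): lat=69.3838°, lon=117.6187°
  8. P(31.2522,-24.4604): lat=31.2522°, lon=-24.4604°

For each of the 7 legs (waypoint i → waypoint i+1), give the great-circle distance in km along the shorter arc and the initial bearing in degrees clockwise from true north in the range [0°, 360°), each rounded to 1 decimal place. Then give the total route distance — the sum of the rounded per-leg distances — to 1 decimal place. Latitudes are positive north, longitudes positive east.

Leg 1: dist=2970.8 km, bearing=348.0°
Leg 2: dist=11712.7 km, bearing=357.5°
Leg 3: dist=3927.2 km, bearing=17.7°
Leg 4: dist=2311.9 km, bearing=203.0°
Leg 5: dist=13762.0 km, bearing=176.5°
Leg 6: dist=18731.8 km, bearing=235.1°
Leg 7: dist=8410.1 km, bearing=327.2°
Total: 61826.5 km

Leg 1: φ1=-0.9160884, φ2=-0.4564176, Δφ=0.4596709, Δλ=-0.1041508 rad; a=sin²(Δφ/2)+cosφ1·cosφ2·sin²(Δλ/2)=0.0533816589; c=2·atan2(√a, √(1-a))=0.466302622; dist=6371·c=2970.814 ≈ 2970.8 km; running total=2970.8 km
Leg 1 bearing: y=sinΔλ·cosφ2=-0.09332068, x=cosφ1·sinφ2-sinφ1·cosφ2·cosΔλ=0.43979482; θ=atan2(y, x)=-11.9800° <0 so +360° → 348.0200° ≈ 348.0°
Leg 2: φ1=-0.4564176, φ2=1.3776460, Δφ=1.8340635, Δλ=-0.2218313 rad; a=sin²(Δφ/2)+cosφ1·cosφ2·sin²(Δλ/2)=0.6322293279; c=2·atan2(√a, √(1-a))=1.838438877; dist=6371·c=11712.694 ≈ 11712.7 km; running total=14683.5 km
Leg 2 bearing: y=sinΔλ·cosφ2=-0.04223251, x=cosφ1·sinφ2-sinφ1·cosφ2·cosΔλ=0.96347186; θ=atan2(y, x)=-2.5099° <0 so +360° → 357.4901° ≈ 357.5°
Leg 3: φ1=1.3776460, φ2=1.1349213, Δφ=-0.2427247, Δλ=-3.5708477 rad; a=sin²(Δφ/2)+cosφ1·cosφ2·sin²(Δλ/2)=0.0920230881; c=2·atan2(√a, √(1-a))=0.616419168; dist=6371·c=3927.207 ≈ 3927.2 km; running total=18610.7 km
Leg 3 bearing: y=sinΔλ·cosφ2=0.17571847, x=cosφ1·sinφ2-sinφ1·cosφ2·cosΔλ=0.55076526; θ=atan2(y, x)=17.6950° ≈ 17.7°
Leg 4: φ1=1.1349213, φ2=0.7888539, Δφ=-0.3460674, Δλ=-0.1983532 rad; a=sin²(Δφ/2)+cosφ1·cosφ2·sin²(Δλ/2)=0.0325597553; c=2·atan2(√a, √(1-a))=0.362874097; dist=6371·c=2311.871 ≈ 2311.9 km; running total=20922.6 km
Leg 4 bearing: y=sinΔλ·cosφ2=-0.13885662, x=cosφ1·sinφ2-sinφ1·cosφ2·cosΔλ=-0.32667615; θ=atan2(y, x)=-156.9716° <0 so +360° → 203.0284° ≈ 203.0°
Leg 5: φ1=0.7888539, φ2=-1.3658772, Δφ=-2.1547311, Δλ=0.2502505 rad; a=sin²(Δφ/2)+cosφ1·cosφ2·sin²(Δλ/2)=0.7778887670; c=2·atan2(√a, √(1-a))=2.160094289; dist=6371·c=13761.961 ≈ 13762.0 km; running total=34684.6 km
Leg 5 bearing: y=sinΔλ·cosφ2=0.05039312, x=cosφ1·sinφ2-sinφ1·cosφ2·cosΔλ=-0.82980231; θ=atan2(y, x)=176.5247° ≈ 176.5°
Leg 6: φ1=-1.3658772, φ2=1.2109758, Δφ=2.5768530, Δλ=3.6260629 rad; a=sin²(Δφ/2)+cosφ1·cosφ2·sin²(Δλ/2)=0.9898907277; c=2·atan2(√a, √(1-a))=2.940162537; dist=6371·c=18731.776 ≈ 18731.8 km; running total=53416.4 km
Leg 6 bearing: y=sinΔλ·cosφ2=-0.16398986, x=cosφ1·sinφ2-sinφ1·cosφ2·cosΔλ=-0.11461076; θ=atan2(y, x)=-124.9493° <0 so +360° → 235.0507° ≈ 235.1°
Leg 7: φ1=1.2109758, φ2=0.5454538, Δφ=-0.6655220, Δλ=-2.4797481 rad; a=sin²(Δφ/2)+cosφ1·cosφ2·sin²(Δλ/2)=0.3759376126; c=2·atan2(√a, √(1-a))=1.320052313; dist=6371·c=8410.053 ≈ 8410.1 km; running total=61826.5 km
Leg 7 bearing: y=sinΔλ·cosφ2=-0.52539351, x=cosφ1·sinφ2-sinφ1·cosφ2·cosΔλ=0.81387699; θ=atan2(y, x)=-32.8440° <0 so +360° → 327.1560° ≈ 327.2°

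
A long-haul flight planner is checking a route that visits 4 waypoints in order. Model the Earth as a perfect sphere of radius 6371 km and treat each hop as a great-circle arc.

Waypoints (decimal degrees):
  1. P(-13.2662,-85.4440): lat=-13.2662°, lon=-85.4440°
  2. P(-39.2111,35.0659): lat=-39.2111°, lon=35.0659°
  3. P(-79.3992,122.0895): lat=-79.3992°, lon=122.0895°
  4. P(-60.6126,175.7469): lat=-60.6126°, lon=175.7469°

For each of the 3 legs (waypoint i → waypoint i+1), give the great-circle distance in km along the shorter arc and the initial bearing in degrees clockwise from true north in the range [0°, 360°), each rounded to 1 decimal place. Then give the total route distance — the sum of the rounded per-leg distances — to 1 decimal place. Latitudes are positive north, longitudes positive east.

Leg 1: dist=11537.2 km, bearing=136.6°
Leg 2: dist=5675.3 km, bearing=166.3°
Leg 3: dist=2724.5 km, bearing=72.4°
Total: 19937.0 km

Leg 1: φ1=-0.2315389, φ2=-0.6843628, Δφ=-0.4528239, Δλ=2.1032945 rad; a=sin²(Δφ/2)+cosφ1·cosφ2·sin²(Δλ/2)=0.6189001335; c=2·atan2(√a, √(1-a))=1.810896850; dist=6371·c=11537.224 ≈ 11537.2 km; running total=11537.2 km
Leg 1 bearing: y=sinΔλ·cosφ2=0.66754130, x=cosφ1·sinφ2-sinφ1·cosφ2·cosΔλ=-0.70557753; θ=atan2(y, x)=136.5867° ≈ 136.6°
Leg 2: φ1=-0.6843628, φ2=-1.3857775, Δφ=-0.7014147, Δλ=1.5188483 rad; a=sin²(Δφ/2)+cosφ1·cosφ2·sin²(Δλ/2)=0.1856043889; c=2·atan2(√a, √(1-a))=0.890798644; dist=6371·c=5675.278 ≈ 5675.3 km; running total=17212.5 km
Leg 2 bearing: y=sinΔλ·cosφ2=0.18371691, x=cosφ1·sinφ2-sinφ1·cosφ2·cosΔλ=-0.75555919; θ=atan2(y, x)=166.3335° ≈ 166.3°
Leg 3: φ1=-1.3857775, φ2=-1.0578894, Δφ=0.3278880, Δλ=0.9364983 rad; a=sin²(Δφ/2)+cosφ1·cosφ2·sin²(Δλ/2)=0.0450259390; c=2·atan2(√a, √(1-a))=0.427637373; dist=6371·c=2724.478 ≈ 2724.5 km; running total=19937.0 km
Leg 3 bearing: y=sinΔλ·cosφ2=0.39526270, x=cosφ1·sinφ2-sinφ1·cosφ2·cosΔλ=0.12554607; θ=atan2(y, x)=72.3788° ≈ 72.4°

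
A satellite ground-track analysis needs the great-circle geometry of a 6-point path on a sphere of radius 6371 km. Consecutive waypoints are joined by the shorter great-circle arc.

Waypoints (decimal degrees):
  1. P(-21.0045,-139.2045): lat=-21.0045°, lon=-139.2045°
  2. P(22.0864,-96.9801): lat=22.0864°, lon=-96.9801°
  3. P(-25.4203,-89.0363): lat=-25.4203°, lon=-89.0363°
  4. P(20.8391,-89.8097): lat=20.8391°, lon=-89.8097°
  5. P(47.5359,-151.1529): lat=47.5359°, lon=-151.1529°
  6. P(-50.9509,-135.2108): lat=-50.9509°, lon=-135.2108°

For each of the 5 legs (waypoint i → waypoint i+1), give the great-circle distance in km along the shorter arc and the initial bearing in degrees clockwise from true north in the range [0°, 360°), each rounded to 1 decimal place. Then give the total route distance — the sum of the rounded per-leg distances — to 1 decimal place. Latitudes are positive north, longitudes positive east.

Leg 1: φ1=-0.3665977, φ2=0.3854804, Δφ=0.7520781, Δλ=0.7369548 rad; a=sin²(Δφ/2)+cosφ1·cosφ2·sin²(Δλ/2)=0.2470963691; c=2·atan2(√a, √(1-a))=1.040478821; dist=6371·c=6628.891 ≈ 6628.9 km; running total=6628.9 km
Leg 1 bearing: y=sinΔλ·cosφ2=0.62272060, x=cosφ1·sinφ2-sinφ1·cosφ2·cosΔλ=0.59697409; θ=atan2(y, x)=46.2093° ≈ 46.2°
Leg 2: φ1=0.3854804, φ2=-0.4436679, Δφ=-0.8291483, Δλ=0.1386455 rad; a=sin²(Δφ/2)+cosφ1·cosφ2·sin²(Δλ/2)=0.1662634366; c=2·atan2(√a, √(1-a))=0.839986166; dist=6371·c=5351.552 ≈ 5351.6 km; running total=11980.5 km
Leg 2 bearing: y=sinΔλ·cosφ2=0.12482147, x=cosφ1·sinφ2-sinφ1·cosφ2·cosΔλ=-0.73409756; θ=atan2(y, x)=170.3501° ≈ 170.4°
Leg 3: φ1=-0.4436679, φ2=0.3637109, Δφ=0.8073788, Δλ=-0.0134984 rad; a=sin²(Δφ/2)+cosφ1·cosφ2·sin²(Δλ/2)=0.1543411821; c=2·atan2(√a, √(1-a))=0.807485272; dist=6371·c=5144.489 ≈ 5144.5 km; running total=17125.0 km
Leg 3 bearing: y=sinΔλ·cosφ2=-0.01261497, x=cosφ1·sinφ2-sinφ1·cosφ2·cosΔλ=0.72244085; θ=atan2(y, x)=-1.0004° <0 so +360° → 358.9996° ≈ 359.0°
Leg 4: φ1=0.3637109, φ2=0.8296580, Δφ=0.4659471, Δλ=-1.0706408 rad; a=sin²(Δφ/2)+cosφ1·cosφ2·sin²(Δλ/2)=0.2174904073; c=2·atan2(√a, √(1-a))=0.970339821; dist=6371·c=6182.035 ≈ 6182.0 km; running total=23307.0 km
Leg 4 bearing: y=sinΔλ·cosφ2=-0.59243032, x=cosφ1·sinφ2-sinφ1·cosφ2·cosΔλ=0.57426443; θ=atan2(y, x)=-45.8920° <0 so +360° → 314.1080° ≈ 314.1°
Leg 5: φ1=0.8296580, φ2=-0.8892610, Δφ=-1.7189189, Δλ=0.2782421 rad; a=sin²(Δφ/2)+cosφ1·cosφ2·sin²(Δλ/2)=0.5819697602; c=2·atan2(√a, √(1-a))=1.735479218; dist=6371·c=11056.738 ≈ 11056.7 km; running total=34363.7 km
Leg 5 bearing: y=sinΔλ·cosφ2=0.17303566, x=cosφ1·sinφ2-sinφ1·cosφ2·cosΔλ=-0.97117583; θ=atan2(y, x)=169.8975° ≈ 169.9°

Leg 1: dist=6628.9 km, bearing=46.2°
Leg 2: dist=5351.6 km, bearing=170.4°
Leg 3: dist=5144.5 km, bearing=359.0°
Leg 4: dist=6182.0 km, bearing=314.1°
Leg 5: dist=11056.7 km, bearing=169.9°
Total: 34363.7 km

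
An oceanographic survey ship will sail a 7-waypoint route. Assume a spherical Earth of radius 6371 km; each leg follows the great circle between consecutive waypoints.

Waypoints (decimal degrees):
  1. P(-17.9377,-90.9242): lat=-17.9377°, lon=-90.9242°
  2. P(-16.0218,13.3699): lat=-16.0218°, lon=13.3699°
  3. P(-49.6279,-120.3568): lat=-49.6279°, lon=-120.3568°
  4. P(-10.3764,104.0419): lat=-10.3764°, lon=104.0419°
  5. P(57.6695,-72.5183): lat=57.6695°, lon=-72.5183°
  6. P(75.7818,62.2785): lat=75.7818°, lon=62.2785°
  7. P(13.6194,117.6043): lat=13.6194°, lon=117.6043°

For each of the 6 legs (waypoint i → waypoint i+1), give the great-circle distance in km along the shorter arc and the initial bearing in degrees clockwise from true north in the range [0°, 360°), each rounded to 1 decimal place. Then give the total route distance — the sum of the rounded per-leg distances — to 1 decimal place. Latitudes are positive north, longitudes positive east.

Leg 1: dist=10907.4 km, bearing=109.8°
Leg 2: dist=11421.2 km, bearing=208.7°
Leg 3: dist=12069.5 km, bearing=226.5°
Leg 4: dist=14748.1 km, bearing=357.5°
Leg 5: dist=4826.2 km, bearing=14.7°
Leg 6: dist=7633.5 km, bearing=120.9°
Total: 61605.9 km

Leg 1: φ1=-0.3130719, φ2=-0.2796332, Δφ=0.0334388, Δλ=1.8202754 rad; a=sin²(Δφ/2)+cosφ1·cosφ2·sin²(Δλ/2)=0.5703847853; c=2·atan2(√a, √(1-a))=1.712035009; dist=6371·c=10907.375 ≈ 10907.4 km; running total=10907.4 km
Leg 1 bearing: y=sinΔλ·cosφ2=0.93140045, x=cosφ1·sinφ2-sinφ1·cosφ2·cosΔλ=-0.33567413; θ=atan2(y, x)=109.8190° ≈ 109.8°
Leg 2: φ1=-0.2796332, φ2=-0.8661703, Δφ=-0.5865371, Δλ=-2.3339712 rad; a=sin²(Δφ/2)+cosφ1·cosφ2·sin²(Δλ/2)=0.6100355136; c=2·atan2(√a, √(1-a))=1.792683609; dist=6371·c=11421.187 ≈ 11421.2 km; running total=22328.6 km
Leg 2 bearing: y=sinΔλ·cosφ2=-0.46809265, x=cosφ1·sinφ2-sinφ1·cosφ2·cosΔλ=-0.85583761; θ=atan2(y, x)=-151.3239° <0 so +360° → 208.6761° ≈ 208.7°
Leg 3: φ1=-0.8661703, φ2=-0.1811023, Δφ=0.6850679, Δλ=3.9164962 rad; a=sin²(Δφ/2)+cosφ1·cosφ2·sin²(Δλ/2)=0.6590099021; c=2·atan2(√a, √(1-a))=1.894436452; dist=6371·c=12069.455 ≈ 12069.5 km; running total=34398.1 km
Leg 3 bearing: y=sinΔλ·cosφ2=-0.68820492, x=cosφ1·sinφ2-sinφ1·cosφ2·cosΔλ=-0.65210229; θ=atan2(y, x)=-133.4570° <0 so +360° → 226.5430° ≈ 226.5°
Leg 4: φ1=-0.1811023, φ2=1.0065227, Δφ=1.1876250, Δλ=-3.0815568 rad; a=sin²(Δφ/2)+cosφ1·cosφ2·sin²(Δλ/2)=0.8386502108; c=2·atan2(√a, √(1-a))=2.314883366; dist=6371·c=14748.122 ≈ 14748.1 km; running total=49146.2 km
Leg 4 bearing: y=sinΔλ·cosφ2=-0.03208801, x=cosφ1·sinφ2-sinφ1·cosφ2·cosΔλ=0.73500646; θ=atan2(y, x)=-2.4998° <0 so +360° → 357.5002° ≈ 357.5°
Leg 5: φ1=1.0065227, φ2=1.3226419, Δφ=0.3161193, Δλ=2.3526480 rad; a=sin²(Δφ/2)+cosφ1·cosφ2·sin²(Δλ/2)=0.1367295306; c=2·atan2(√a, √(1-a))=0.757521989; dist=6371·c=4826.173 ≈ 4826.2 km; running total=53972.4 km
Leg 5 bearing: y=sinΔλ·cosφ2=0.17429111, x=cosφ1·sinφ2-sinφ1·cosφ2·cosΔλ=0.66465094; θ=atan2(y, x)=14.6938° ≈ 14.7°
Leg 6: φ1=1.3226419, φ2=0.2377034, Δφ=-1.0849386, Δλ=0.9656174 rad; a=sin²(Δφ/2)+cosφ1·cosφ2·sin²(Δλ/2)=0.3179690869; c=2·atan2(√a, √(1-a))=1.198171022; dist=6371·c=7633.548 ≈ 7633.5 km; running total=61605.9 km
Leg 6 bearing: y=sinΔλ·cosφ2=0.79927550, x=cosφ1·sinφ2-sinφ1·cosφ2·cosΔλ=-0.47813980; θ=atan2(y, x)=120.8886° ≈ 120.9°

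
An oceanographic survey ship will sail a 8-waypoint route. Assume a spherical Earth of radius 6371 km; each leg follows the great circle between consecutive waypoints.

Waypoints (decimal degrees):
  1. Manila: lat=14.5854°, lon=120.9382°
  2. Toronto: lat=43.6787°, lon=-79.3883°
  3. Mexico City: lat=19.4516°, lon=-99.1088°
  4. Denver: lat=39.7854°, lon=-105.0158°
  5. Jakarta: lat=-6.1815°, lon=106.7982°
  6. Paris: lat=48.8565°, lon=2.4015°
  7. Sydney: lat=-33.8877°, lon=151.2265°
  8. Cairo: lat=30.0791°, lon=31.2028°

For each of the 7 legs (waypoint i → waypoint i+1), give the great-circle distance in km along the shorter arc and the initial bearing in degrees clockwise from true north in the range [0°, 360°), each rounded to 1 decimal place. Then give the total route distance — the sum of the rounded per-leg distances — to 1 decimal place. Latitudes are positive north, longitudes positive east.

Leg 1: φ1=0.2545633, φ2=0.7623371, Δφ=0.5077739, Δλ=-3.4963570 rad; a=sin²(Δφ/2)+cosφ1·cosφ2·sin²(Δλ/2)=0.7412098404; c=2·atan2(√a, √(1-a))=2.074211326; dist=6371·c=13214.800 ≈ 13214.8 km; running total=13214.8 km
Leg 1 bearing: y=sinΔλ·cosφ2=0.25122586, x=cosφ1·sinφ2-sinφ1·cosφ2·cosΔλ=0.83914052; θ=atan2(y, x)=16.6669° ≈ 16.7°
Leg 2: φ1=0.7623371, φ2=0.3394945, Δφ=-0.4228427, Δλ=-0.3441877 rad; a=sin²(Δφ/2)+cosφ1·cosφ2·sin²(Δλ/2)=0.0640350041; c=2·atan2(√a, √(1-a))=0.511666004; dist=6371·c=3259.824 ≈ 3259.8 km; running total=16474.6 km
Leg 2 bearing: y=sinΔλ·cosφ2=-0.31817252, x=cosφ1·sinφ2-sinφ1·cosφ2·cosΔλ=-0.37216171; θ=atan2(y, x)=-139.4718° <0 so +360° → 220.5282° ≈ 220.5°
Leg 3: φ1=0.3394945, φ2=0.6943862, Δφ=0.3548918, Δλ=-0.1030966 rad; a=sin²(Δφ/2)+cosφ1·cosφ2·sin²(Δλ/2)=0.0330816317; c=2·atan2(√a, √(1-a))=0.365803260; dist=6371·c=2330.533 ≈ 2330.5 km; running total=18805.1 km
Leg 3 bearing: y=sinΔλ·cosφ2=-0.07908396, x=cosφ1·sinφ2-sinφ1·cosφ2·cosΔλ=0.34884764; θ=atan2(y, x)=-12.7731° <0 so +360° → 347.2269° ≈ 347.2°
Leg 4: φ1=0.6943862, φ2=-0.1078875, Δφ=-0.8022738, Δλ=3.6968517 rad; a=sin²(Δφ/2)+cosφ1·cosφ2·sin²(Δλ/2)=0.8590531985; c=2·atan2(√a, √(1-a))=2.371873857; dist=6371·c=15111.208 ≈ 15111.2 km; running total=33916.3 km
Leg 4 bearing: y=sinΔλ·cosφ2=-0.52409841, x=cosφ1·sinφ2-sinφ1·cosφ2·cosΔλ=0.45786905; θ=atan2(y, x)=-48.8585° <0 so +360° → 311.1415° ≈ 311.1°
Leg 5: φ1=-0.1078875, φ2=0.8527068, Δφ=0.9605943, Δλ=-1.8220661 rad; a=sin²(Δφ/2)+cosφ1·cosφ2·sin²(Δλ/2)=0.6218628337; c=2·atan2(√a, √(1-a))=1.817001846; dist=6371·c=11576.119 ≈ 11576.1 km; running total=45492.4 km
Leg 5 bearing: y=sinΔλ·cosφ2=-0.63728598, x=cosφ1·sinφ2-sinφ1·cosφ2·cosΔλ=0.73107071; θ=atan2(y, x)=-41.0792° <0 so +360° → 318.9208° ≈ 318.9°
Leg 6: φ1=0.8527068, φ2=-0.5914519, Δφ=-1.4441587, Δλ=2.5974863 rad; a=sin²(Δφ/2)+cosφ1·cosφ2·sin²(Δλ/2)=0.9435962242; c=2·atan2(√a, √(1-a))=2.662020579; dist=6371·c=16959.733 ≈ 16959.7 km; running total=62452.1 km
Leg 6 bearing: y=sinΔλ·cosφ2=0.42972093, x=cosφ1·sinφ2-sinφ1·cosφ2·cosΔλ=0.16801631; θ=atan2(y, x)=68.6450° ≈ 68.6°
Leg 7: φ1=-0.5914519, φ2=0.5249793, Δφ=1.1164313, Δλ=-2.0948087 rad; a=sin²(Δφ/2)+cosφ1·cosφ2·sin²(Δλ/2)=0.8194389799; c=2·atan2(√a, √(1-a))=2.263835202; dist=6371·c=14422.894 ≈ 14422.9 km; running total=76875.0 km
Leg 7 bearing: y=sinΔλ·cosφ2=-0.74922245, x=cosφ1·sinφ2-sinφ1·cosφ2·cosΔλ=0.17464440; θ=atan2(y, x)=-76.8786° <0 so +360° → 283.1214° ≈ 283.1°

Leg 1: dist=13214.8 km, bearing=16.7°
Leg 2: dist=3259.8 km, bearing=220.5°
Leg 3: dist=2330.5 km, bearing=347.2°
Leg 4: dist=15111.2 km, bearing=311.1°
Leg 5: dist=11576.1 km, bearing=318.9°
Leg 6: dist=16959.7 km, bearing=68.6°
Leg 7: dist=14422.9 km, bearing=283.1°
Total: 76875.0 km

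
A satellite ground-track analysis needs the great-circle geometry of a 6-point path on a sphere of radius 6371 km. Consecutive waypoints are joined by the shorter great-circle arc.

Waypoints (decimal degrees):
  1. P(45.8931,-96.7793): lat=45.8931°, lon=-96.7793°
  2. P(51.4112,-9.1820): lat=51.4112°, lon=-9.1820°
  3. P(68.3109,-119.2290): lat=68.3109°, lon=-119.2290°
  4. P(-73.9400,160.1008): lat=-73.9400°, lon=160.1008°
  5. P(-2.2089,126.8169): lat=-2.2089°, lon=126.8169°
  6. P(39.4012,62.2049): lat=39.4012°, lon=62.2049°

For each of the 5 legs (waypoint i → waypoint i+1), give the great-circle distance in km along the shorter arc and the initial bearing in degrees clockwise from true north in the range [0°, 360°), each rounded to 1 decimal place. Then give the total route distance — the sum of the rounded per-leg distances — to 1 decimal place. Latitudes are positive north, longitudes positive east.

Leg 1: φ1=0.8009857, φ2=0.8972947, Δφ=0.0963090, Δλ=1.5288613 rad; a=sin²(Δφ/2)+cosφ1·cosφ2·sin²(Δλ/2)=0.2102741591; c=2·atan2(√a, √(1-a))=0.952740575; dist=6371·c=6069.910 ≈ 6069.9 km; running total=6069.9 km
Leg 1 bearing: y=sinΔλ·cosφ2=0.62317847, x=cosφ1·sinφ2-sinφ1·cosφ2·cosΔλ=0.52524694; θ=atan2(y, x)=49.8741° ≈ 49.9°
Leg 2: φ1=0.8972947, φ2=1.1922501, Δφ=0.2949554, Δλ=-1.9206825 rad; a=sin²(Δφ/2)+cosφ1·cosφ2·sin²(Δλ/2)=0.1763562871; c=2·atan2(√a, √(1-a))=0.866775951; dist=6371·c=5522.230 ≈ 5522.2 km; running total=11592.1 km
Leg 2 bearing: y=sinΔλ·cosφ2=-0.34717839, x=cosφ1·sinφ2-sinφ1·cosφ2·cosΔλ=0.67859130; θ=atan2(y, x)=-27.0950° <0 so +360° → 332.9050° ≈ 332.9°
Leg 3: φ1=1.1922501, φ2=-1.2904964, Δφ=-2.4827466, Δλ=4.8752247 rad; a=sin²(Δφ/2)+cosφ1·cosφ2·sin²(Δλ/2)=0.9381818605; c=2·atan2(√a, √(1-a))=2.639056244; dist=6371·c=16813.427 ≈ 16813.4 km; running total=28405.5 km
Leg 3 bearing: y=sinΔλ·cosφ2=-0.27298426, x=cosφ1·sinφ2-sinφ1·cosφ2·cosΔλ=-0.39682014; θ=atan2(y, x)=-145.4748° <0 so +360° → 214.5252° ≈ 214.5°
Leg 4: φ1=-1.2904964, φ2=-0.0385526, Δφ=1.2519439, Δλ=-0.5809136 rad; a=sin²(Δφ/2)+cosφ1·cosφ2·sin²(Δλ/2)=0.3659347136; c=2·atan2(√a, √(1-a))=1.299344303; dist=6371·c=8278.123 ≈ 8278.1 km; running total=36683.6 km
Leg 4 bearing: y=sinΔλ·cosφ2=-0.54838015, x=cosφ1·sinφ2-sinφ1·cosφ2·cosΔλ=0.79207651; θ=atan2(y, x)=-34.6961° <0 so +360° → 325.3039° ≈ 325.3°
Leg 5: φ1=-0.0385526, φ2=0.6876807, Δφ=0.7262332, Δλ=-1.1276921 rad; a=sin²(Δφ/2)+cosφ1·cosφ2·sin²(Δλ/2)=0.3467052805; c=2·atan2(√a, √(1-a))=1.259188489; dist=6371·c=8022.290 ≈ 8022.3 km; running total=44705.9 km
Leg 5 bearing: y=sinΔλ·cosφ2=-0.69809490, x=cosφ1·sinφ2-sinφ1·cosφ2·cosΔλ=0.64704437; θ=atan2(y, x)=-47.1734° <0 so +360° → 312.8266° ≈ 312.8°

Leg 1: dist=6069.9 km, bearing=49.9°
Leg 2: dist=5522.2 km, bearing=332.9°
Leg 3: dist=16813.4 km, bearing=214.5°
Leg 4: dist=8278.1 km, bearing=325.3°
Leg 5: dist=8022.3 km, bearing=312.8°
Total: 44705.9 km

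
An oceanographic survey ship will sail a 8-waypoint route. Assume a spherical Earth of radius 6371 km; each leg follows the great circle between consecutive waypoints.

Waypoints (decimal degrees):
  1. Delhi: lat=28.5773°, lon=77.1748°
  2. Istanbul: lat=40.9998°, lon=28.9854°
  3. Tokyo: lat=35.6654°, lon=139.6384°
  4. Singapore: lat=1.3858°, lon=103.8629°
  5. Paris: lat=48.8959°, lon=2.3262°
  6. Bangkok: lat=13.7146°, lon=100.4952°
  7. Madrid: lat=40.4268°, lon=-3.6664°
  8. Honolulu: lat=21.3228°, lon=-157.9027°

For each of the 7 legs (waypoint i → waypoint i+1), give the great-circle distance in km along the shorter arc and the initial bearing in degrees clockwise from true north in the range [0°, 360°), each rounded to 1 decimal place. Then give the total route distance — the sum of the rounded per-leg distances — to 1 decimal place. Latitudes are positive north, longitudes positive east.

Leg 1: φ1=0.4987680, φ2=0.7155815, Δφ=0.2168135, Δλ=-0.8410637 rad; a=sin²(Δφ/2)+cosφ1·cosφ2·sin²(Δλ/2)=0.1221660417; c=2·atan2(√a, √(1-a))=0.714123016; dist=6371·c=4549.678 ≈ 4549.7 km; running total=4549.7 km
Leg 1 bearing: y=sinΔλ·cosφ2=-0.56252651, x=cosφ1·sinφ2-sinφ1·cosφ2·cosΔλ=0.33545480; θ=atan2(y, x)=-59.1909° <0 so +360° → 300.8091° ≈ 300.8°
Leg 2: φ1=0.7155815, φ2=0.6224787, Δφ=-0.0931028, Δλ=1.9312592 rad; a=sin²(Δφ/2)+cosφ1·cosφ2·sin²(Δλ/2)=0.4168750610; c=2·atan2(√a, √(1-a))=1.403770933; dist=6371·c=8943.425 ≈ 8943.4 km; running total=13493.1 km
Leg 2 bearing: y=sinΔλ·cosφ2=0.76022351, x=cosφ1·sinφ2-sinφ1·cosφ2·cosΔλ=0.62802961; θ=atan2(y, x)=50.4395° ≈ 50.4°
Leg 3: φ1=0.6224787, φ2=0.0241868, Δφ=-0.5982919, Δλ=-0.6244003 rad; a=sin²(Δφ/2)+cosφ1·cosφ2·sin²(Δλ/2)=0.1634758179; c=2·atan2(√a, √(1-a))=0.832473581; dist=6371·c=5303.689 ≈ 5303.7 km; running total=18796.8 km
Leg 3 bearing: y=sinΔλ·cosφ2=-0.58443982, x=cosφ1·sinφ2-sinφ1·cosφ2·cosΔλ=-0.45325048; θ=atan2(y, x)=-127.7946° <0 so +360° → 232.2054° ≈ 232.2°
Leg 4: φ1=0.0241868, φ2=0.8533944, Δφ=0.8292077, Δλ=-1.7721497 rad; a=sin²(Δφ/2)+cosφ1·cosφ2·sin²(Δλ/2)=0.5566105564; c=2·atan2(√a, √(1-a))=1.684260743; dist=6371·c=10730.425 ≈ 10730.4 km; running total=29527.2 km
Leg 4 bearing: y=sinΔλ·cosφ2=-0.64414700, x=cosφ1·sinφ2-sinφ1·cosφ2·cosΔλ=0.75647579; θ=atan2(y, x)=-40.4147° <0 so +360° → 319.5853° ≈ 319.6°
Leg 5: φ1=0.8533944, φ2=0.2393649, Δφ=-0.6140295, Δλ=1.7133723 rad; a=sin²(Δφ/2)+cosφ1·cosφ2·sin²(Δλ/2)=0.4560524834; c=2·atan2(√a, √(1-a))=1.482787726; dist=6371·c=9446.841 ≈ 9446.8 km; running total=38974.0 km
Leg 5 bearing: y=sinΔλ·cosφ2=0.96163129, x=cosφ1·sinφ2-sinφ1·cosφ2·cosΔλ=0.25988406; θ=atan2(y, x)=74.8769° ≈ 74.9°
Leg 6: φ1=0.2393649, φ2=0.7055808, Δφ=0.4662158, Δλ=-1.8179629 rad; a=sin²(Δφ/2)+cosφ1·cosφ2·sin²(Δλ/2)=0.5135937768; c=2·atan2(√a, √(1-a))=1.597987231; dist=6371·c=10180.777 ≈ 10180.8 km; running total=49154.8 km
Leg 6 bearing: y=sinΔλ·cosφ2=-0.73810078, x=cosφ1·sinφ2-sinφ1·cosφ2·cosΔλ=0.67414247; θ=atan2(y, x)=-47.5931° <0 so +360° → 312.4069° ≈ 312.4°
Leg 7: φ1=0.7055808, φ2=0.3721531, Δφ=-0.3334277, Δλ=-2.6919313 rad; a=sin²(Δφ/2)+cosφ1·cosφ2·sin²(Δλ/2)=0.7014173400; c=2·atan2(√a, √(1-a))=1.985408158; dist=6371·c=12649.035 ≈ 12649.0 km; running total=61803.8 km
Leg 7 bearing: y=sinΔλ·cosφ2=-0.40490662, x=cosφ1·sinφ2-sinφ1·cosφ2·cosΔλ=0.82083790; θ=atan2(y, x)=-26.2564° <0 so +360° → 333.7436° ≈ 333.7°

Leg 1: dist=4549.7 km, bearing=300.8°
Leg 2: dist=8943.4 km, bearing=50.4°
Leg 3: dist=5303.7 km, bearing=232.2°
Leg 4: dist=10730.4 km, bearing=319.6°
Leg 5: dist=9446.8 km, bearing=74.9°
Leg 6: dist=10180.8 km, bearing=312.4°
Leg 7: dist=12649.0 km, bearing=333.7°
Total: 61803.8 km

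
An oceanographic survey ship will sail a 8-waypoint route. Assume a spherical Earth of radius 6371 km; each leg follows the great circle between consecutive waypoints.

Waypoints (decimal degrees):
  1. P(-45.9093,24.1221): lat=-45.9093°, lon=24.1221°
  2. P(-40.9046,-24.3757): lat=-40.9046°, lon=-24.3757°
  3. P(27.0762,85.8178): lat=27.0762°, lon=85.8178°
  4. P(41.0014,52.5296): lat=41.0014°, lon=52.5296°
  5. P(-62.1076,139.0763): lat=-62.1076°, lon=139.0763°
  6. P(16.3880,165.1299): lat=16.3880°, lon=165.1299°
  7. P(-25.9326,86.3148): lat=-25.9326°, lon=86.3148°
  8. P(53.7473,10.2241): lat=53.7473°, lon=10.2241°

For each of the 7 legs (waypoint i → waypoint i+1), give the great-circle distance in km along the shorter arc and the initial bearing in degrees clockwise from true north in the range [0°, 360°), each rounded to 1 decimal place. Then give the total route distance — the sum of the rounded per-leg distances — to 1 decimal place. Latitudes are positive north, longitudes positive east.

Leg 1: φ1=-0.8012684, φ2=-0.7139199, Δφ=0.0873485, Δλ=-0.8464463 rad; a=sin²(Δφ/2)+cosφ1·cosφ2·sin²(Δλ/2)=0.0906099261; c=2·atan2(√a, √(1-a))=0.611513320; dist=6371·c=3895.951 ≈ 3896.0 km; running total=3896.0 km
Leg 1 bearing: y=sinΔλ·cosφ2=-0.56604218, x=cosφ1·sinφ2-sinφ1·cosφ2·cosΔλ=-0.09589224; θ=atan2(y, x)=-99.6151° <0 so +360° → 260.3849° ≈ 260.4°
Leg 2: φ1=-0.7139199, φ2=0.4725688, Δφ=1.1864888, Δλ=1.9232394 rad; a=sin²(Δφ/2)+cosφ1·cosφ2·sin²(Δλ/2)=0.7651759147; c=2·atan2(√a, √(1-a))=2.129811840; dist=6371·c=13569.031 ≈ 13569.0 km; running total=17465.0 km
Leg 2 bearing: y=sinΔλ·cosφ2=0.83567090, x=cosφ1·sinφ2-sinφ1·cosφ2·cosΔλ=0.14276235; θ=atan2(y, x)=80.3054° ≈ 80.3°
Leg 3: φ1=0.4725688, φ2=0.7156094, Δφ=0.2430406, Δλ=-0.5809887 rad; a=sin²(Δφ/2)+cosφ1·cosφ2·sin²(Δλ/2)=0.0698237853; c=2·atan2(√a, √(1-a))=0.534835612; dist=6371·c=3407.438 ≈ 3407.4 km; running total=20872.4 km
Leg 3 bearing: y=sinΔλ·cosφ2=-0.41421406, x=cosφ1·sinφ2-sinφ1·cosφ2·cosΔλ=0.29701920; θ=atan2(y, x)=-54.3569° <0 so +360° → 305.6431° ≈ 305.6°
Leg 4: φ1=0.7156094, φ2=-1.0839821, Δφ=-1.7995915, Δλ=1.5105249 rad; a=sin²(Δφ/2)+cosφ1·cosφ2·sin²(Δλ/2)=0.7792965846; c=2·atan2(√a, √(1-a))=2.163485039; dist=6371·c=13783.563 ≈ 13783.6 km; running total=34656.0 km
Leg 4 bearing: y=sinΔλ·cosφ2=0.46696314, x=cosφ1·sinφ2-sinφ1·cosφ2·cosΔλ=-0.68550645; θ=atan2(y, x)=145.7375° ≈ 145.7°
Leg 5: φ1=-1.0839821, φ2=0.2860246, Δφ=1.3700067, Δλ=0.4547211 rad; a=sin²(Δφ/2)+cosφ1·cosφ2·sin²(Δλ/2)=0.4230814818; c=2·atan2(√a, √(1-a))=1.416345956; dist=6371·c=9023.540 ≈ 9023.5 km; running total=43679.5 km
Leg 5 bearing: y=sinΔλ·cosφ2=0.42136795, x=cosφ1·sinφ2-sinφ1·cosφ2·cosΔλ=0.89374673; θ=atan2(y, x)=25.2421° ≈ 25.2°
Leg 6: φ1=0.2860246, φ2=-0.4526093, Δφ=-0.7386338, Δλ=-1.3755830 rad; a=sin²(Δφ/2)+cosφ1·cosφ2·sin²(Δλ/2)=0.4780133935; c=2·atan2(√a, √(1-a))=1.526808930; dist=6371·c=9727.300 ≈ 9727.3 km; running total=53406.8 km
Leg 6 bearing: y=sinΔλ·cosφ2=-0.88222791, x=cosφ1·sinφ2-sinφ1·cosφ2·cosΔλ=-0.46876463; θ=atan2(y, x)=-117.9836° <0 so +360° → 242.0164° ≈ 242.0°
Leg 7: φ1=-0.4526093, φ2=0.9380673, Δφ=1.3906766, Δλ=-1.3280332 rad; a=sin²(Δφ/2)+cosφ1·cosφ2·sin²(Δλ/2)=0.6124094302; c=2·atan2(√a, √(1-a))=1.797553461; dist=6371·c=11452.213 ≈ 11452.2 km; running total=64859.0 km
Leg 7 bearing: y=sinΔλ·cosφ2=-0.57400784, x=cosφ1·sinφ2-sinφ1·cosφ2·cosΔλ=0.78738267; θ=atan2(y, x)=-36.0923° <0 so +360° → 323.9077° ≈ 323.9°

Leg 1: dist=3896.0 km, bearing=260.4°
Leg 2: dist=13569.0 km, bearing=80.3°
Leg 3: dist=3407.4 km, bearing=305.6°
Leg 4: dist=13783.6 km, bearing=145.7°
Leg 5: dist=9023.5 km, bearing=25.2°
Leg 6: dist=9727.3 km, bearing=242.0°
Leg 7: dist=11452.2 km, bearing=323.9°
Total: 64859.0 km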